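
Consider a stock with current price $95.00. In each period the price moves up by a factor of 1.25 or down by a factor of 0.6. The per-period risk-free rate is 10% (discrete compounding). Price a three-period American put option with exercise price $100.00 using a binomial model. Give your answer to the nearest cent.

Risk-neutral probability p = (1 + 0.1 − 0.6)/(1.25 − 0.6) = 0.5000/0.6500 = 0.7692
Terminal stock prices: S_uuu = 185.5, S_uud = 89.06, S_udd = 42.75, S_ddd = 20.52
Terminal payoffs (K − S): max(-85.55, 0) = 0, max(10.94, 0) = 10.94, max(57.25, 0) = 57.25, max(79.48, 0) = 79.48
Node uu (S = 148.4): continuation = 1/1.1·[0.7692·0.0000 + 0.2308·10.9375] = 2.2946; exercise value = 0.0000 ≤ continuation, so V_uu = 2.2946
Node ud (S = 71.25): continuation = 1/1.1·[0.7692·10.9375 + 0.2308·57.2500] = 19.6591; exercise value = 28.7500 > continuation, so V_ud = 28.7500 (exercise)
Node dd (S = 34.2): continuation = 1/1.1·[0.7692·57.2500 + 0.2308·79.4800] = 56.7091; exercise value = 65.8000 > continuation, so V_dd = 65.8000 (exercise)
Node u (S = 118.8): continuation = 1/1.1·[0.7692·2.2946 + 0.2308·28.7500] = 7.6361; exercise value = 0.0000 ≤ continuation, so V_u = 7.6361
Node d (S = 57): continuation = 1/1.1·[0.7692·28.7500 + 0.2308·65.8000] = 33.9091; exercise value = 43.0000 > continuation, so V_d = 43.0000 (exercise)
Node 0 (S = 95): continuation = 1/1.1·[0.7692·7.6361 + 0.2308·43.0000] = 14.3609; exercise value = 5.0000 ≤ continuation, so V_0 = 14.3609

$14.36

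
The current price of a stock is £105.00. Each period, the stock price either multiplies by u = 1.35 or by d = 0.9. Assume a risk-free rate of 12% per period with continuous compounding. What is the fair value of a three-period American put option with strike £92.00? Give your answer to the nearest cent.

Risk-neutral probability p = (e^0.12 − 0.9)/(1.35 − 0.9) = 0.2275/0.4500 = 0.5055
Terminal stock prices: S_uuu = 258.3, S_uud = 172.2, S_udd = 114.8, S_ddd = 76.55
Terminal payoffs (K − S): max(-166.3, 0) = 0, max(-80.23, 0) = 0, max(-22.82, 0) = 0, max(15.45, 0) = 15.45
Node uu (S = 191.4): continuation = e^(−0.12)·[0.5055·0.0000 + 0.4945·0.0000] = 0.0000; exercise value = 0.0000 ≤ continuation, so V_uu = 0.0000
Node ud (S = 127.6): continuation = e^(−0.12)·[0.5055·0.0000 + 0.4945·0.0000] = 0.0000; exercise value = 0.0000 ≤ continuation, so V_ud = 0.0000
Node dd (S = 85.05): continuation = e^(−0.12)·[0.5055·0.0000 + 0.4945·15.4550] = 6.7776; exercise value = 6.9500 > continuation, so V_dd = 6.9500 (exercise)
Node u (S = 141.8): continuation = e^(−0.12)·[0.5055·0.0000 + 0.4945·0.0000] = 0.0000; exercise value = 0.0000 ≤ continuation, so V_u = 0.0000
Node d (S = 94.5): continuation = e^(−0.12)·[0.5055·0.0000 + 0.4945·6.9500] = 3.0478; exercise value = 0.0000 ≤ continuation, so V_d = 3.0478
Node 0 (S = 105): continuation = e^(−0.12)·[0.5055·0.0000 + 0.4945·3.0478] = 1.3366; exercise value = 0.0000 ≤ continuation, so V_0 = 1.3366

£1.34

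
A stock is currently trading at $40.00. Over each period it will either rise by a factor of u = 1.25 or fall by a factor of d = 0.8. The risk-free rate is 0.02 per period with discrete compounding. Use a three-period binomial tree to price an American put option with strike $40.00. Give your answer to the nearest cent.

Risk-neutral probability p = (1 + 0.02 − 0.8)/(1.25 − 0.8) = 0.2200/0.4500 = 0.4889
Terminal stock prices: S_uuu = 78.12, S_uud = 50, S_udd = 32, S_ddd = 20.48
Terminal payoffs (K − S): max(-38.12, 0) = 0, max(-10, 0) = 0, max(8, 0) = 8, max(19.52, 0) = 19.52
Node uu (S = 62.5): continuation = 1/1.02·[0.4889·0.0000 + 0.5111·0.0000] = 0.0000; exercise value = 0.0000 ≤ continuation, so V_uu = 0.0000
Node ud (S = 40): continuation = 1/1.02·[0.4889·0.0000 + 0.5111·8.0000] = 4.0087; exercise value = 0.0000 ≤ continuation, so V_ud = 4.0087
Node dd (S = 25.6): continuation = 1/1.02·[0.4889·8.0000 + 0.5111·19.5200] = 13.6157; exercise value = 14.4000 > continuation, so V_dd = 14.4000 (exercise)
Node u (S = 50): continuation = 1/1.02·[0.4889·0.0000 + 0.5111·4.0087] = 2.0087; exercise value = 0.0000 ≤ continuation, so V_u = 2.0087
Node d (S = 32): continuation = 1/1.02·[0.4889·4.0087 + 0.5111·14.4000] = 9.1371; exercise value = 8.0000 ≤ continuation, so V_d = 9.1371
Node 0 (S = 40): continuation = 1/1.02·[0.4889·2.0087 + 0.5111·9.1371] = 5.5413; exercise value = 0.0000 ≤ continuation, so V_0 = 5.5413

$5.54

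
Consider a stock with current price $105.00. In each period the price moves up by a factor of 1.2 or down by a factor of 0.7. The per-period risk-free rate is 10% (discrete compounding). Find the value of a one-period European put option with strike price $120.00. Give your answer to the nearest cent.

Risk-neutral probability p = (1 + 0.1 − 0.7)/(1.2 − 0.7) = 0.4000/0.5000 = 0.8000
Terminal stock prices: S_u = 126, S_d = 73.5
Terminal payoffs (K − S): max(-6, 0) = 0, max(46.5, 0) = 46.5
Node 0 (S = 105): V_0 = 1/1.1·[0.8000·0.0000 + 0.2000·46.5000] = 8.4545

$8.45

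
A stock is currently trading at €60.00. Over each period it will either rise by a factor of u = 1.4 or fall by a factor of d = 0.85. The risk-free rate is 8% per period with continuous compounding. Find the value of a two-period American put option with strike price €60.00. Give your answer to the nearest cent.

€4.78

Risk-neutral probability p = (e^0.08 − 0.85)/(1.4 − 0.85) = 0.2333/0.5500 = 0.4242
Terminal stock prices: S_uu = 117.6, S_ud = 71.4, S_dd = 43.35
Terminal payoffs (K − S): max(-57.6, 0) = 0, max(-11.4, 0) = 0, max(16.65, 0) = 16.65
Node u (S = 84): continuation = e^(−0.08)·[0.4242·0.0000 + 0.5758·0.0000] = 0.0000; exercise value = 0.0000 ≤ continuation, so V_u = 0.0000
Node d (S = 51): continuation = e^(−0.08)·[0.4242·0.0000 + 0.5758·16.6500] = 8.8506; exercise value = 9.0000 > continuation, so V_d = 9.0000 (exercise)
Node 0 (S = 60): continuation = e^(−0.08)·[0.4242·0.0000 + 0.5758·9.0000] = 4.7841; exercise value = 0.0000 ≤ continuation, so V_0 = 4.7841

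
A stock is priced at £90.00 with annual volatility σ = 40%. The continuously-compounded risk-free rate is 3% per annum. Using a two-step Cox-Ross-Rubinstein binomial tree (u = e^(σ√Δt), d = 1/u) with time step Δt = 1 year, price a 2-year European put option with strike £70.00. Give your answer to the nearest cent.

£8.78

CRR parameters: u = e^(σ√Δt) = e^(0.4·√1) = 1.4918, d = 1/u = 0.6703
Per-period rate: rΔt = 0.03·1 = 0.03, so R = e^0.03 = 1.0305
Risk-neutral probability p = (e^0.03 − 0.6703)/(1.4918 − 0.6703) = 0.3601/0.8215 = 0.4384
Terminal stock prices: S_uu = 200.3, S_ud = 90, S_dd = 40.44
Terminal payoffs (K − S): max(-130.3, 0) = 0, max(-20, 0) = 0, max(29.56, 0) = 29.56
Node u (S = 134.3): V_u = e^(−0.03)·[0.4384·0.0000 + 0.5616·0.0000] = 0.0000
Node d (S = 60.33): V_d = e^(−0.03)·[0.4384·0.0000 + 0.5616·29.5604] = 16.1109
Node 0 (S = 90): V_0 = e^(−0.03)·[0.4384·0.0000 + 0.5616·16.1109] = 8.7807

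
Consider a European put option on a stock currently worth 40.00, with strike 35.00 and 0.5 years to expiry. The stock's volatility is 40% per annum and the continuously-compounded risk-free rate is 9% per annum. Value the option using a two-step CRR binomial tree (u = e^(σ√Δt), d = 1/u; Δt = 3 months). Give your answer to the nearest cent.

1.90

CRR parameters: u = e^(σ√Δt) = e^(0.4·√0.25) = 1.2214, d = 1/u = 0.8187
Per-period rate: rΔt = 0.09·0.25 = 0.0225, so R = e^0.0225 = 1.0228
Risk-neutral probability p = (e^0.0225 − 0.8187)/(1.2214 − 0.8187) = 0.2040/0.4027 = 0.5067
Terminal stock prices: S_uu = 59.67, S_ud = 40, S_dd = 26.81
Terminal payoffs (K − S): max(-24.67, 0) = 0, max(-5, 0) = 0, max(8.187, 0) = 8.187
Node u (S = 48.86): V_u = e^(−0.0225)·[0.5067·0.0000 + 0.4933·0.0000] = 0.0000
Node d (S = 32.75): V_d = e^(−0.0225)·[0.5067·0.0000 + 0.4933·8.1872] = 3.9491
Node 0 (S = 40): V_0 = e^(−0.0225)·[0.5067·0.0000 + 0.4933·3.9491] = 1.9048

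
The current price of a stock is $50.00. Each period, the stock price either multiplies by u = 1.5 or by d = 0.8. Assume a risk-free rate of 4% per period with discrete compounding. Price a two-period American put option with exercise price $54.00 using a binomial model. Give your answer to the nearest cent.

$8.85

Risk-neutral probability p = (1 + 0.04 − 0.8)/(1.5 − 0.8) = 0.2400/0.7000 = 0.3429
Terminal stock prices: S_uu = 112.5, S_ud = 60, S_dd = 32
Terminal payoffs (K − S): max(-58.5, 0) = 0, max(-6, 0) = 0, max(22, 0) = 22
Node u (S = 75): continuation = 1/1.04·[0.3429·0.0000 + 0.6571·0.0000] = 0.0000; exercise value = 0.0000 ≤ continuation, so V_u = 0.0000
Node d (S = 40): continuation = 1/1.04·[0.3429·0.0000 + 0.6571·22.0000] = 13.9011; exercise value = 14.0000 > continuation, so V_d = 14.0000 (exercise)
Node 0 (S = 50): continuation = 1/1.04·[0.3429·0.0000 + 0.6571·14.0000] = 8.8462; exercise value = 4.0000 ≤ continuation, so V_0 = 8.8462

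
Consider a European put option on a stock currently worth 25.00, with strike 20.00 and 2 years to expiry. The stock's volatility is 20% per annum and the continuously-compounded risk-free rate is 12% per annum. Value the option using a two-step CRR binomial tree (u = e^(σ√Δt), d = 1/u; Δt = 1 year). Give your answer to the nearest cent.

CRR parameters: u = e^(σ√Δt) = e^(0.2·√1) = 1.2214, d = 1/u = 0.8187
Per-period rate: rΔt = 0.12·1 = 0.12, so R = e^0.12 = 1.1275
Risk-neutral probability p = (e^0.12 − 0.8187)/(1.2214 − 0.8187) = 0.3088/0.4027 = 0.7668
Terminal stock prices: S_uu = 37.3, S_ud = 25, S_dd = 16.76
Terminal payoffs (K − S): max(-17.3, 0) = 0, max(-5, 0) = 0, max(3.242, 0) = 3.242
Node u (S = 30.54): V_u = e^(−0.12)·[0.7668·0.0000 + 0.2332·0.0000] = 0.0000
Node d (S = 20.47): V_d = e^(−0.12)·[0.7668·0.0000 + 0.2332·3.2420] = 0.6706
Node 0 (S = 25): V_0 = e^(−0.12)·[0.7668·0.0000 + 0.2332·0.6706] = 0.1387

0.14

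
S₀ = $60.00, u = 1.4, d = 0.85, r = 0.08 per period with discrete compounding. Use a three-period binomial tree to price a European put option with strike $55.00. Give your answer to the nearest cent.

$2.84

Risk-neutral probability p = (1 + 0.08 − 0.85)/(1.4 − 0.85) = 0.2300/0.5500 = 0.4182
Terminal stock prices: S_uuu = 164.6, S_uud = 99.96, S_udd = 60.69, S_ddd = 36.85
Terminal payoffs (K − S): max(-109.6, 0) = 0, max(-44.96, 0) = 0, max(-5.69, 0) = 0, max(18.15, 0) = 18.15
Node uu (S = 117.6): V_uu = 1/1.08·[0.4182·0.0000 + 0.5818·0.0000] = 0.0000
Node ud (S = 71.4): V_ud = 1/1.08·[0.4182·0.0000 + 0.5818·0.0000] = 0.0000
Node dd (S = 43.35): V_dd = 1/1.08·[0.4182·0.0000 + 0.5818·18.1525] = 9.7791
Node u (S = 84): V_u = 1/1.08·[0.4182·0.0000 + 0.5818·0.0000] = 0.0000
Node d (S = 51): V_d = 1/1.08·[0.4182·0.0000 + 0.5818·9.7791] = 5.2682
Node 0 (S = 60): V_0 = 1/1.08·[0.4182·0.0000 + 0.5818·5.2682] = 2.8381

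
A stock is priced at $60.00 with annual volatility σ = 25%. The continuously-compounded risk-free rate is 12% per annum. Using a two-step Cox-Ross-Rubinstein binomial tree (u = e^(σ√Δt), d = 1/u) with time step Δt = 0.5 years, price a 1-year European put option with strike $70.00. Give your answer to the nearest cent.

CRR parameters: u = e^(σ√Δt) = e^(0.25·√0.5) = 1.1934, d = 1/u = 0.8380
Per-period rate: rΔt = 0.12·0.5 = 0.06, so R = e^0.06 = 1.0618
Risk-neutral probability p = (e^0.06 − 0.8380)/(1.1934 − 0.8380) = 0.2239/0.3554 = 0.6299
Terminal stock prices: S_uu = 85.45, S_ud = 60, S_dd = 42.13
Terminal payoffs (K − S): max(-15.45, 0) = 0, max(10, 0) = 10, max(27.87, 0) = 27.87
Node u (S = 71.6): V_u = e^(−0.06)·[0.6299·0.0000 + 0.3701·10.0000] = 3.4853
Node d (S = 50.28): V_d = e^(−0.06)·[0.6299·10.0000 + 0.3701·27.8687] = 15.6455
Node 0 (S = 60): V_0 = e^(−0.06)·[0.6299·3.4853 + 0.3701·15.6455] = 7.5206

$7.52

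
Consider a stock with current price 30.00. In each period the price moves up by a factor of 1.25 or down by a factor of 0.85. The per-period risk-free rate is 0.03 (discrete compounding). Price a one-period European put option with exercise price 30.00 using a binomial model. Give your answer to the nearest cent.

2.40

Risk-neutral probability p = (1 + 0.03 − 0.85)/(1.25 − 0.85) = 0.1800/0.4000 = 0.4500
Terminal stock prices: S_u = 37.5, S_d = 25.5
Terminal payoffs (K − S): max(-7.5, 0) = 0, max(4.5, 0) = 4.5
Node 0 (S = 30): V_0 = 1/1.03·[0.4500·0.0000 + 0.5500·4.5000] = 2.4029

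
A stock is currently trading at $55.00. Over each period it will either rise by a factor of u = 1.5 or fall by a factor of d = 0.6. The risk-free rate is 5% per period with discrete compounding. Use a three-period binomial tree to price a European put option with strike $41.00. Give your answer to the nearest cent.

$6.80

Risk-neutral probability p = (1 + 0.05 − 0.6)/(1.5 − 0.6) = 0.4500/0.9000 = 0.5000
Terminal stock prices: S_uuu = 185.6, S_uud = 74.25, S_udd = 29.7, S_ddd = 11.88
Terminal payoffs (K − S): max(-144.6, 0) = 0, max(-33.25, 0) = 0, max(11.3, 0) = 11.3, max(29.12, 0) = 29.12
Node uu (S = 123.8): V_uu = 1/1.05·[0.5000·0.0000 + 0.5000·0.0000] = 0.0000
Node ud (S = 49.5): V_ud = 1/1.05·[0.5000·0.0000 + 0.5000·11.3000] = 5.3810
Node dd (S = 19.8): V_dd = 1/1.05·[0.5000·11.3000 + 0.5000·29.1200] = 19.2476
Node u (S = 82.5): V_u = 1/1.05·[0.5000·0.0000 + 0.5000·5.3810] = 2.5624
Node d (S = 33): V_d = 1/1.05·[0.5000·5.3810 + 0.5000·19.2476] = 11.7279
Node 0 (S = 55): V_0 = 1/1.05·[0.5000·2.5624 + 0.5000·11.7279] = 6.8049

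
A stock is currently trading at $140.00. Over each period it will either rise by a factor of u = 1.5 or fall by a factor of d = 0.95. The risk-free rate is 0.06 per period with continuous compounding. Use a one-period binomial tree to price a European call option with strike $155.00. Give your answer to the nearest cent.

$10.53

Risk-neutral probability p = (e^0.06 − 0.95)/(1.5 − 0.95) = 0.1118/0.5500 = 0.2033
Terminal stock prices: S_u = 210, S_d = 133
Terminal payoffs (S − K): max(55, 0) = 55, max(-22, 0) = 0
Node 0 (S = 140): V_0 = e^(−0.06)·[0.2033·55.0000 + 0.7967·0.0000] = 10.5324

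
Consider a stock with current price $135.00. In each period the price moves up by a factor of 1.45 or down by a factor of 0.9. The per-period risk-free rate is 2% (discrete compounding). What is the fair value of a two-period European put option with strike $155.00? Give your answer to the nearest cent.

$26.82

Risk-neutral probability p = (1 + 0.02 − 0.9)/(1.45 − 0.9) = 0.1200/0.5500 = 0.2182
Terminal stock prices: S_uu = 283.8, S_ud = 176.2, S_dd = 109.4
Terminal payoffs (K − S): max(-128.8, 0) = 0, max(-21.18, 0) = 0, max(45.65, 0) = 45.65
Node u (S = 195.8): V_u = 1/1.02·[0.2182·0.0000 + 0.7818·0.0000] = 0.0000
Node d (S = 121.5): V_d = 1/1.02·[0.2182·0.0000 + 0.7818·45.6500] = 34.9902
Node 0 (S = 135): V_0 = 1/1.02·[0.2182·0.0000 + 0.7818·34.9902] = 26.8196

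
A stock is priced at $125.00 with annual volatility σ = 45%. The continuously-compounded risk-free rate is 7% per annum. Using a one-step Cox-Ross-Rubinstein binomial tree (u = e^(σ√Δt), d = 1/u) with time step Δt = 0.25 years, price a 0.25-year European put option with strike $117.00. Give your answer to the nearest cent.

CRR parameters: u = e^(σ√Δt) = e^(0.45·√0.25) = 1.2523, d = 1/u = 0.7985
Per-period rate: rΔt = 0.07·0.25 = 0.0175, so R = e^0.0175 = 1.0177
Risk-neutral probability p = (e^0.0175 − 0.7985)/(1.2523 − 0.7985) = 0.2191/0.4538 = 0.4829
Terminal stock prices: S_u = 156.5, S_d = 99.81
Terminal payoffs (K − S): max(-39.54, 0) = 0, max(17.19, 0) = 17.19
Node 0 (S = 125): V_0 = e^(−0.0175)·[0.4829·0.0000 + 0.5171·17.1855] = 8.7326

$8.73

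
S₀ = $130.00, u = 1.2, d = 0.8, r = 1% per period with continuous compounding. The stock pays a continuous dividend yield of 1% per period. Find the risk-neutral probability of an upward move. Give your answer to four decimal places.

p = 0.5000

Per-period risk-free factor R = e^0.01 = 1.0101; dividend-adjusted growth = e^(0.01−0.01) = 1.0000.
Risk-neutral probability p = (1.0000 − 0.8)/(1.2 − 0.8) = 0.2000/0.4000 = 0.5000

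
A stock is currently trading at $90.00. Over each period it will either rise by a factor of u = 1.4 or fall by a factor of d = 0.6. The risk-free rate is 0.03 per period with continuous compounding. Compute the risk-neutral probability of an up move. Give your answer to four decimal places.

Risk-neutral probability p = (e^0.03 − 0.6)/(1.4 − 0.6) = 0.4305/0.8000 = 0.5381

p = 0.5381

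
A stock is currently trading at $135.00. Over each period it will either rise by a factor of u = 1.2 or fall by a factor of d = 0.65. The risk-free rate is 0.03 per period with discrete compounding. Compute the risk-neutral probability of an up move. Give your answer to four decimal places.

Risk-neutral probability p = (1 + 0.03 − 0.65)/(1.2 − 0.65) = 0.3800/0.5500 = 0.6909

p = 0.6909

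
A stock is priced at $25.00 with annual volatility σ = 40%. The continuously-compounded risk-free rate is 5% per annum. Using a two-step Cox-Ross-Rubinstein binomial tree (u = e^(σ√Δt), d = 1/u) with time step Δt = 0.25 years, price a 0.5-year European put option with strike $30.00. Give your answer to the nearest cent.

$5.91

CRR parameters: u = e^(σ√Δt) = e^(0.4·√0.25) = 1.2214, d = 1/u = 0.8187
Per-period rate: rΔt = 0.05·0.25 = 0.0125, so R = e^0.0125 = 1.0126
Risk-neutral probability p = (e^0.0125 − 0.8187)/(1.2214 − 0.8187) = 0.1938/0.4027 = 0.4814
Terminal stock prices: S_uu = 37.3, S_ud = 25, S_dd = 16.76
Terminal payoffs (K − S): max(-7.296, 0) = 0, max(5, 0) = 5, max(13.24, 0) = 13.24
Node u (S = 30.54): V_u = e^(−0.0125)·[0.4814·0.0000 + 0.5186·5.0000] = 2.5608
Node d (S = 20.47): V_d = e^(−0.0125)·[0.4814·5.0000 + 0.5186·13.2420] = 9.1591
Node 0 (S = 25): V_0 = e^(−0.0125)·[0.4814·2.5608 + 0.5186·9.1591] = 5.9083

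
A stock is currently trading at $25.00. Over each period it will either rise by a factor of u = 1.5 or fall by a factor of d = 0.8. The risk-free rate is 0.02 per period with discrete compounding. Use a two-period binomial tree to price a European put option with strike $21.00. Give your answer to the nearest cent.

$2.26

Risk-neutral probability p = (1 + 0.02 − 0.8)/(1.5 − 0.8) = 0.2200/0.7000 = 0.3143
Terminal stock prices: S_uu = 56.25, S_ud = 30, S_dd = 16
Terminal payoffs (K − S): max(-35.25, 0) = 0, max(-9, 0) = 0, max(5, 0) = 5
Node u (S = 37.5): V_u = 1/1.02·[0.3143·0.0000 + 0.6857·0.0000] = 0.0000
Node d (S = 20): V_d = 1/1.02·[0.3143·0.0000 + 0.6857·5.0000] = 3.3613
Node 0 (S = 25): V_0 = 1/1.02·[0.3143·0.0000 + 0.6857·3.3613] = 2.2597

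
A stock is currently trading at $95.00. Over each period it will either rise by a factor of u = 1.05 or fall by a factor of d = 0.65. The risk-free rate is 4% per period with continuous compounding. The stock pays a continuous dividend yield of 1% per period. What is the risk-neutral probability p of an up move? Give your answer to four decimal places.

p = 0.9511

Per-period risk-free factor R = e^0.04 = 1.0408; dividend-adjusted growth = e^(0.04−0.01) = 1.0305.
Risk-neutral probability p = (1.0305 − 0.65)/(1.05 − 0.65) = 0.3805/0.4000 = 0.9511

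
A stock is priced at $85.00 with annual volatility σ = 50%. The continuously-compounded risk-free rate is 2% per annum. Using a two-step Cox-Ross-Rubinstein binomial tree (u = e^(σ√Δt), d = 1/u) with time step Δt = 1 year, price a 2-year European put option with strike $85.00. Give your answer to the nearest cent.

CRR parameters: u = e^(σ√Δt) = e^(0.5·√1) = 1.6487, d = 1/u = 0.6065
Per-period rate: rΔt = 0.02·1 = 0.02, so R = e^0.02 = 1.0202
Risk-neutral probability p = (e^0.02 − 0.6065)/(1.6487 − 0.6065) = 0.4137/1.0422 = 0.3969
Terminal stock prices: S_uu = 231.1, S_ud = 85, S_dd = 31.27
Terminal payoffs (K − S): max(-146.1, 0) = 0, max(0, 0) = 0, max(53.73, 0) = 53.73
Node u (S = 140.1): V_u = e^(−0.02)·[0.3969·0.0000 + 0.6031·0.0000] = 0.0000
Node d (S = 51.56): V_d = e^(−0.02)·[0.3969·0.0000 + 0.6031·53.7302] = 31.7618
Node 0 (S = 85): V_0 = e^(−0.02)·[0.3969·0.0000 + 0.6031·31.7618] = 18.7755

$18.78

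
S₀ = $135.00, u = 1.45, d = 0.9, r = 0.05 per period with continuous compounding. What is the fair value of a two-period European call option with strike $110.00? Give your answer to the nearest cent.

$35.78

Risk-neutral probability p = (e^0.05 − 0.9)/(1.45 − 0.9) = 0.1513/0.5500 = 0.2750
Terminal stock prices: S_uu = 283.8, S_ud = 176.2, S_dd = 109.4
Terminal payoffs (S − K): max(173.8, 0) = 173.8, max(66.18, 0) = 66.18, max(-0.65, 0) = 0
Node u (S = 195.8): V_u = e^(−0.05)·[0.2750·173.8375 + 0.7250·66.1750] = 91.1148
Node d (S = 121.5): V_d = e^(−0.05)·[0.2750·66.1750 + 0.7250·0.0000] = 17.3130
Node 0 (S = 135): V_0 = e^(−0.05)·[0.2750·91.1148 + 0.7250·17.3130] = 35.7770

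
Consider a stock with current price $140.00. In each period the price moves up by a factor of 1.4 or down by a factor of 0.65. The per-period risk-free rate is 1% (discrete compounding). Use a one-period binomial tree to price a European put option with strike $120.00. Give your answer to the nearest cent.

$14.93

Risk-neutral probability p = (1 + 0.01 − 0.65)/(1.4 − 0.65) = 0.3600/0.7500 = 0.4800
Terminal stock prices: S_u = 196, S_d = 91
Terminal payoffs (K − S): max(-76, 0) = 0, max(29, 0) = 29
Node 0 (S = 140): V_0 = 1/1.01·[0.4800·0.0000 + 0.5200·29.0000] = 14.9307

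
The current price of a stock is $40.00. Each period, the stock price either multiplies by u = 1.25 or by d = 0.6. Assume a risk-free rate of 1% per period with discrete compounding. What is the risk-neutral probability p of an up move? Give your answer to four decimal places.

p = 0.6308

Risk-neutral probability p = (1 + 0.01 − 0.6)/(1.25 − 0.6) = 0.4100/0.6500 = 0.6308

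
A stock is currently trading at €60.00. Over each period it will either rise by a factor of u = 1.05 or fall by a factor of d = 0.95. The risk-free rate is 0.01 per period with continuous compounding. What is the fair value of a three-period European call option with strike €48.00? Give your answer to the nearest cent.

€13.42

Risk-neutral probability p = (e^0.01 − 0.95)/(1.05 − 0.95) = 0.0601/0.1000 = 0.6005
Terminal stock prices: S_uuu = 69.46, S_uud = 62.84, S_udd = 56.86, S_ddd = 51.44
Terminal payoffs (S − K): max(21.46, 0) = 21.46, max(14.84, 0) = 14.84, max(8.857, 0) = 8.857, max(3.442, 0) = 3.442
Node uu (S = 66.15): V_uu = e^(−0.01)·[0.6005·21.4575 + 0.3995·14.8425] = 18.6276
Node ud (S = 59.85): V_ud = e^(−0.01)·[0.6005·14.8425 + 0.3995·8.8575] = 12.3276
Node dd (S = 54.15): V_dd = e^(−0.01)·[0.6005·8.8575 + 0.3995·3.4425] = 6.6276
Node u (S = 63): V_u = e^(−0.01)·[0.6005·18.6276 + 0.3995·12.3276] = 15.9505
Node d (S = 57): V_d = e^(−0.01)·[0.6005·12.3276 + 0.3995·6.6276] = 9.9505
Node 0 (S = 60): V_0 = e^(−0.01)·[0.6005·15.9505 + 0.3995·9.9505] = 13.4186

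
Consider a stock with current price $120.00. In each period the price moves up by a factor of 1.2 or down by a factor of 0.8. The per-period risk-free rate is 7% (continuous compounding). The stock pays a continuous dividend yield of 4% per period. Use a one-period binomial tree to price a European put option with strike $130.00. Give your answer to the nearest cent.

$13.44

Per-period risk-free factor R = e^0.07 = 1.0725; dividend-adjusted growth = e^(0.07−0.04) = 1.0305.
Risk-neutral probability p = (1.0305 − 0.8)/(1.2 − 0.8) = 0.2305/0.4000 = 0.5761
Terminal stock prices: S_u = 144, S_d = 96
Terminal payoffs (K − S): max(-14, 0) = 0, max(34, 0) = 34
Node 0 (S = 120): V_0 = e^(−0.07)·[0.5761·0.0000 + 0.4239·34.0000] = 13.4371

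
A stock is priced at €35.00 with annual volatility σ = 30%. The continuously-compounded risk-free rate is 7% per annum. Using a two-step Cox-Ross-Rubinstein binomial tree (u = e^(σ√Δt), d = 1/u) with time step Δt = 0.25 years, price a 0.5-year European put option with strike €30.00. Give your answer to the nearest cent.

€0.90

CRR parameters: u = e^(σ√Δt) = e^(0.3·√0.25) = 1.1618, d = 1/u = 0.8607
Per-period rate: rΔt = 0.07·0.25 = 0.0175, so R = e^0.0175 = 1.0177
Risk-neutral probability p = (e^0.0175 − 0.8607)/(1.1618 − 0.8607) = 0.1569/0.3011 = 0.5212
Terminal stock prices: S_uu = 47.25, S_ud = 35, S_dd = 25.93
Terminal payoffs (K − S): max(-17.25, 0) = 0, max(-5, 0) = 0, max(4.071, 0) = 4.071
Node u (S = 40.66): V_u = e^(−0.0175)·[0.5212·0.0000 + 0.4788·0.0000] = 0.0000
Node d (S = 30.12): V_d = e^(−0.0175)·[0.5212·0.0000 + 0.4788·4.0714] = 1.9156
Node 0 (S = 35): V_0 = e^(−0.0175)·[0.5212·0.0000 + 0.4788·1.9156] = 0.9013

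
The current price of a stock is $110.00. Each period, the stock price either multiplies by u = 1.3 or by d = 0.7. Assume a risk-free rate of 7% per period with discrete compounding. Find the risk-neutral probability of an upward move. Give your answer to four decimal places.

p = 0.6167

Risk-neutral probability p = (1 + 0.07 − 0.7)/(1.3 − 0.7) = 0.3700/0.6000 = 0.6167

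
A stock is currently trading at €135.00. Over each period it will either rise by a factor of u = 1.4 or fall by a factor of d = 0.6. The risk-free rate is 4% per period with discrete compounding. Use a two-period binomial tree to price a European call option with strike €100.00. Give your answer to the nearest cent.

Risk-neutral probability p = (1 + 0.04 − 0.6)/(1.4 − 0.6) = 0.4400/0.8000 = 0.5500
Terminal stock prices: S_uu = 264.6, S_ud = 113.4, S_dd = 48.6
Terminal payoffs (S − K): max(164.6, 0) = 164.6, max(13.4, 0) = 13.4, max(-51.4, 0) = 0
Node u (S = 189): V_u = 1/1.04·[0.5500·164.6000 + 0.4500·13.4000] = 92.8462
Node d (S = 81): V_d = 1/1.04·[0.5500·13.4000 + 0.4500·0.0000] = 7.0865
Node 0 (S = 135): V_0 = 1/1.04·[0.5500·92.8462 + 0.4500·7.0865] = 52.1676

€52.17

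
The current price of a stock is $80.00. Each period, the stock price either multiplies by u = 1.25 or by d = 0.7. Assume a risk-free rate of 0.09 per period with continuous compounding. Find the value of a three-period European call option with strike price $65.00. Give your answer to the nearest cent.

Risk-neutral probability p = (e^0.09 − 0.7)/(1.25 − 0.7) = 0.3942/0.5500 = 0.7167
Terminal stock prices: S_uuu = 156.2, S_uud = 87.5, S_udd = 49, S_ddd = 27.44
Terminal payoffs (S − K): max(91.25, 0) = 91.25, max(22.5, 0) = 22.5, max(-16, 0) = 0, max(-37.56, 0) = 0
Node uu (S = 125): V_uu = e^(−0.09)·[0.7167·91.2500 + 0.2833·22.5000] = 65.5945
Node ud (S = 70): V_ud = e^(−0.09)·[0.7167·22.5000 + 0.2833·0.0000] = 14.7374
Node dd (S = 39.2): V_dd = e^(−0.09)·[0.7167·0.0000 + 0.2833·0.0000] = 0.0000
Node u (S = 100): V_u = e^(−0.09)·[0.7167·65.5945 + 0.2833·14.7374] = 46.7802
Node d (S = 56): V_d = e^(−0.09)·[0.7167·14.7374 + 0.2833·0.0000] = 9.6530
Node 0 (S = 80): V_0 = e^(−0.09)·[0.7167·46.7802 + 0.2833·9.6530] = 33.1404

$33.14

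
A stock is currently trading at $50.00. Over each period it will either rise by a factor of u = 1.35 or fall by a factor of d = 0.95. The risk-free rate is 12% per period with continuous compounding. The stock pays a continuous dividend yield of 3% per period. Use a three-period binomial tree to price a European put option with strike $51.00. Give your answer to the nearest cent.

Per-period risk-free factor R = e^0.12 = 1.1275; dividend-adjusted growth = e^(0.12−0.03) = 1.0942.
Risk-neutral probability p = (1.0942 − 0.95)/(1.35 − 0.95) = 0.1442/0.4000 = 0.3604
Terminal stock prices: S_uuu = 123, S_uud = 86.57, S_udd = 60.92, S_ddd = 42.87
Terminal payoffs (K − S): max(-72.02, 0) = 0, max(-35.57, 0) = 0, max(-9.919, 0) = 0, max(8.131, 0) = 8.131
Node uu (S = 91.13): V_uu = e^(−0.12)·[0.3604·0.0000 + 0.6396·0.0000] = 0.0000
Node ud (S = 64.12): V_ud = e^(−0.12)·[0.3604·0.0000 + 0.6396·0.0000] = 0.0000
Node dd (S = 45.12): V_dd = e^(−0.12)·[0.3604·0.0000 + 0.6396·8.1313] = 4.6124
Node u (S = 67.5): V_u = e^(−0.12)·[0.3604·0.0000 + 0.6396·0.0000] = 0.0000
Node d (S = 47.5): V_d = e^(−0.12)·[0.3604·0.0000 + 0.6396·4.6124] = 2.6163
Node 0 (S = 50): V_0 = e^(−0.12)·[0.3604·0.0000 + 0.6396·2.6163] = 1.4841

$1.48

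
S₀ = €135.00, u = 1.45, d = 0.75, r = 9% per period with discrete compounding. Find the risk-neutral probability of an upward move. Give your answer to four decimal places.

p = 0.4857

Risk-neutral probability p = (1 + 0.09 − 0.75)/(1.45 − 0.75) = 0.3400/0.7000 = 0.4857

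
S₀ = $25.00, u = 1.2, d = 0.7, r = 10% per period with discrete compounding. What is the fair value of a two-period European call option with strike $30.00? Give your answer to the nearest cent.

$3.17

Risk-neutral probability p = (1 + 0.1 − 0.7)/(1.2 − 0.7) = 0.4000/0.5000 = 0.8000
Terminal stock prices: S_uu = 36, S_ud = 21, S_dd = 12.25
Terminal payoffs (S − K): max(6, 0) = 6, max(-9, 0) = 0, max(-17.75, 0) = 0
Node u (S = 30): V_u = 1/1.1·[0.8000·6.0000 + 0.2000·0.0000] = 4.3636
Node d (S = 17.5): V_d = 1/1.1·[0.8000·0.0000 + 0.2000·0.0000] = 0.0000
Node 0 (S = 25): V_0 = 1/1.1·[0.8000·4.3636 + 0.2000·0.0000] = 3.1736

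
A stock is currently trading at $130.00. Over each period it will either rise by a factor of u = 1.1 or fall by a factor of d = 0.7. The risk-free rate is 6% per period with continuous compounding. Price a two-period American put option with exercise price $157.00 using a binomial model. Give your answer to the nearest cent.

$27.00

Risk-neutral probability p = (e^0.06 − 0.7)/(1.1 − 0.7) = 0.3618/0.4000 = 0.9046
Terminal stock prices: S_uu = 157.3, S_ud = 100.1, S_dd = 63.7
Terminal payoffs (K − S): max(-0.3, 0) = 0, max(56.9, 0) = 56.9, max(93.3, 0) = 93.3
Node u (S = 143): continuation = e^(−0.06)·[0.9046·0.0000 + 0.0954·56.9000] = 5.1126; exercise value = 14.0000 > continuation, so V_u = 14.0000 (exercise)
Node d (S = 91): continuation = e^(−0.06)·[0.9046·56.9000 + 0.0954·93.3000] = 56.8570; exercise value = 66.0000 > continuation, so V_d = 66.0000 (exercise)
Node 0 (S = 130): continuation = e^(−0.06)·[0.9046·14.0000 + 0.0954·66.0000] = 17.8570; exercise value = 27.0000 > continuation, so V_0 = 27.0000 (exercise)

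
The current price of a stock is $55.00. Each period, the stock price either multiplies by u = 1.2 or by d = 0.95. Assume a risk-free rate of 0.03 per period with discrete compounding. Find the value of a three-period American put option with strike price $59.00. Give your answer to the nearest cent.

Risk-neutral probability p = (1 + 0.03 − 0.95)/(1.2 − 0.95) = 0.0800/0.2500 = 0.3200
Terminal stock prices: S_uuu = 95.04, S_uud = 75.24, S_udd = 59.56, S_ddd = 47.16
Terminal payoffs (K − S): max(-36.04, 0) = 0, max(-16.24, 0) = 0, max(-0.565, 0) = 0, max(11.84, 0) = 11.84
Node uu (S = 79.2): continuation = 1/1.03·[0.3200·0.0000 + 0.6800·0.0000] = 0.0000; exercise value = 0.0000 ≤ continuation, so V_uu = 0.0000
Node ud (S = 62.7): continuation = 1/1.03·[0.3200·0.0000 + 0.6800·0.0000] = 0.0000; exercise value = 0.0000 ≤ continuation, so V_ud = 0.0000
Node dd (S = 49.64): continuation = 1/1.03·[0.3200·0.0000 + 0.6800·11.8444] = 7.8196; exercise value = 9.3625 > continuation, so V_dd = 9.3625 (exercise)
Node u (S = 66): continuation = 1/1.03·[0.3200·0.0000 + 0.6800·0.0000] = 0.0000; exercise value = 0.0000 ≤ continuation, so V_u = 0.0000
Node d (S = 52.25): continuation = 1/1.03·[0.3200·0.0000 + 0.6800·9.3625] = 6.1811; exercise value = 6.7500 > continuation, so V_d = 6.7500 (exercise)
Node 0 (S = 55): continuation = 1/1.03·[0.3200·0.0000 + 0.6800·6.7500] = 4.4563; exercise value = 4.0000 ≤ continuation, so V_0 = 4.4563

$4.46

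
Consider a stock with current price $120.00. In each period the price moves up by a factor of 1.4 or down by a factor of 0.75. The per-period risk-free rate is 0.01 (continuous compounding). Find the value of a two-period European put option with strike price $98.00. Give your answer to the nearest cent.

Risk-neutral probability p = (e^0.01 − 0.75)/(1.4 − 0.75) = 0.2601/0.6500 = 0.4001
Terminal stock prices: S_uu = 235.2, S_ud = 126, S_dd = 67.5
Terminal payoffs (K − S): max(-137.2, 0) = 0, max(-28, 0) = 0, max(30.5, 0) = 30.5
Node u (S = 168): V_u = e^(−0.01)·[0.4001·0.0000 + 0.5999·0.0000] = 0.0000
Node d (S = 90): V_d = e^(−0.01)·[0.4001·0.0000 + 0.5999·30.5000] = 18.1156
Node 0 (S = 120): V_0 = e^(−0.01)·[0.4001·0.0000 + 0.5999·18.1156] = 10.7598

$10.76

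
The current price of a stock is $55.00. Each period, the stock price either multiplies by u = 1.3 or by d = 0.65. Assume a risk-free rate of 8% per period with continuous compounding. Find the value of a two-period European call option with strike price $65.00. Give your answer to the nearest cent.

$10.58

Risk-neutral probability p = (e^0.08 − 0.65)/(1.3 − 0.65) = 0.4333/0.6500 = 0.6666
Terminal stock prices: S_uu = 92.95, S_ud = 46.48, S_dd = 23.24
Terminal payoffs (S − K): max(27.95, 0) = 27.95, max(-18.52, 0) = 0, max(-41.76, 0) = 0
Node u (S = 71.5): V_u = e^(−0.08)·[0.6666·27.9500 + 0.3334·0.0000] = 17.1989
Node d (S = 35.75): V_d = e^(−0.08)·[0.6666·0.0000 + 0.3334·0.0000] = 0.0000
Node 0 (S = 55): V_0 = e^(−0.08)·[0.6666·17.1989 + 0.3334·0.0000] = 10.5833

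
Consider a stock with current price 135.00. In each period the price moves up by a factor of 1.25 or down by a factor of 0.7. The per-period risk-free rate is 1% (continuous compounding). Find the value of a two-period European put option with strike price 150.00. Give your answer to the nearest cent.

31.01

Risk-neutral probability p = (e^0.01 − 0.7)/(1.25 − 0.7) = 0.3101/0.5500 = 0.5637
Terminal stock prices: S_uu = 210.9, S_ud = 118.1, S_dd = 66.15
Terminal payoffs (K − S): max(-60.94, 0) = 0, max(31.88, 0) = 31.88, max(83.85, 0) = 83.85
Node u (S = 168.8): V_u = e^(−0.01)·[0.5637·0.0000 + 0.4363·31.8750] = 13.7678
Node d (S = 94.5): V_d = e^(−0.01)·[0.5637·31.8750 + 0.4363·83.8500] = 54.0075
Node 0 (S = 135): V_0 = e^(−0.01)·[0.5637·13.7678 + 0.4363·54.0075] = 31.0116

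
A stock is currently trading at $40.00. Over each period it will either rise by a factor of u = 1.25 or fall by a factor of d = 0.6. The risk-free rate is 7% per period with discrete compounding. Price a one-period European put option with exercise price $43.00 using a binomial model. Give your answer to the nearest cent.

$4.92

Risk-neutral probability p = (1 + 0.07 − 0.6)/(1.25 − 0.6) = 0.4700/0.6500 = 0.7231
Terminal stock prices: S_u = 50, S_d = 24
Terminal payoffs (K − S): max(-7, 0) = 0, max(19, 0) = 19
Node 0 (S = 40): V_0 = 1/1.07·[0.7231·0.0000 + 0.2769·19.0000] = 4.9173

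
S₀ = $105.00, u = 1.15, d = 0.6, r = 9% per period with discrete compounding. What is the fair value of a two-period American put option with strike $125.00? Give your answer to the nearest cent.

Risk-neutral probability p = (1 + 0.09 − 0.6)/(1.15 − 0.6) = 0.4900/0.5500 = 0.8909
Terminal stock prices: S_uu = 138.9, S_ud = 72.45, S_dd = 37.8
Terminal payoffs (K − S): max(-13.86, 0) = 0, max(52.55, 0) = 52.55, max(87.2, 0) = 87.2
Node u (S = 120.7): continuation = 1/1.09·[0.8909·0.0000 + 0.1091·52.5500] = 5.2594; exercise value = 4.2500 ≤ continuation, so V_u = 5.2594
Node d (S = 63): continuation = 1/1.09·[0.8909·52.5500 + 0.1091·87.2000] = 51.6789; exercise value = 62.0000 > continuation, so V_d = 62.0000 (exercise)
Node 0 (S = 105): continuation = 1/1.09·[0.8909·5.2594 + 0.1091·62.0000] = 10.5039; exercise value = 20.0000 > continuation, so V_0 = 20.0000 (exercise)

$20.00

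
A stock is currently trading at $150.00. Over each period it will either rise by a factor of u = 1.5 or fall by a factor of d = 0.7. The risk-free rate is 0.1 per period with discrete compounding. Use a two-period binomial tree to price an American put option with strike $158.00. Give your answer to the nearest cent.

$24.19

Risk-neutral probability p = (1 + 0.1 − 0.7)/(1.5 − 0.7) = 0.4000/0.8000 = 0.5000
Terminal stock prices: S_uu = 337.5, S_ud = 157.5, S_dd = 73.5
Terminal payoffs (K − S): max(-179.5, 0) = 0, max(0.5, 0) = 0.5, max(84.5, 0) = 84.5
Node u (S = 225): continuation = 1/1.1·[0.5000·0.0000 + 0.5000·0.5000] = 0.2273; exercise value = 0.0000 ≤ continuation, so V_u = 0.2273
Node d (S = 105): continuation = 1/1.1·[0.5000·0.5000 + 0.5000·84.5000] = 38.6364; exercise value = 53.0000 > continuation, so V_d = 53.0000 (exercise)
Node 0 (S = 150): continuation = 1/1.1·[0.5000·0.2273 + 0.5000·53.0000] = 24.1942; exercise value = 8.0000 ≤ continuation, so V_0 = 24.1942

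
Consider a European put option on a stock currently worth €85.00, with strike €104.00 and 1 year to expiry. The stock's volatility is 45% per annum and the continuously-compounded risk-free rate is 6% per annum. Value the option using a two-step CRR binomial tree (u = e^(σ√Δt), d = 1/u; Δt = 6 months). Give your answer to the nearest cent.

€24.63

CRR parameters: u = e^(σ√Δt) = e^(0.45·√0.5) = 1.3746, d = 1/u = 0.7275
Per-period rate: rΔt = 0.06·0.5 = 0.03, so R = e^0.03 = 1.0305
Risk-neutral probability p = (e^0.03 − 0.7275)/(1.3746 − 0.7275) = 0.3030/0.6472 = 0.4682
Terminal stock prices: S_uu = 160.6, S_ud = 85, S_dd = 44.98
Terminal payoffs (K − S): max(-56.62, 0) = 0, max(19, 0) = 19, max(59.02, 0) = 59.02
Node u (S = 116.8): V_u = e^(−0.03)·[0.4682·0.0000 + 0.5318·19.0000] = 9.8061
Node d (S = 61.83): V_d = e^(−0.03)·[0.4682·19.0000 + 0.5318·59.0183] = 39.0923
Node 0 (S = 85): V_0 = e^(−0.03)·[0.4682·9.8061 + 0.5318·39.0923] = 24.6312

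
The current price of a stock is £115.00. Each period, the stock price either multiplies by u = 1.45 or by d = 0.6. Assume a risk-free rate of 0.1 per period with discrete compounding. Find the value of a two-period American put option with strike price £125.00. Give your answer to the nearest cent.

Risk-neutral probability p = (1 + 0.1 − 0.6)/(1.45 − 0.6) = 0.5000/0.8500 = 0.5882
Terminal stock prices: S_uu = 241.8, S_ud = 100, S_dd = 41.4
Terminal payoffs (K − S): max(-116.8, 0) = 0, max(24.95, 0) = 24.95, max(83.6, 0) = 83.6
Node u (S = 166.8): continuation = 1/1.1·[0.5882·0.0000 + 0.4118·24.9500] = 9.3396; exercise value = 0.0000 ≤ continuation, so V_u = 9.3396
Node d (S = 69): continuation = 1/1.1·[0.5882·24.9500 + 0.4118·83.6000] = 44.6364; exercise value = 56.0000 > continuation, so V_d = 56.0000 (exercise)
Node 0 (S = 115): continuation = 1/1.1·[0.5882·9.3396 + 0.4118·56.0000] = 25.9570; exercise value = 10.0000 ≤ continuation, so V_0 = 25.9570

£25.96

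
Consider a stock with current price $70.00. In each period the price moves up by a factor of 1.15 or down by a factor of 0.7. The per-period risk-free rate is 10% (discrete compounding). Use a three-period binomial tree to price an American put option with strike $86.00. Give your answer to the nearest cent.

Risk-neutral probability p = (1 + 0.1 − 0.7)/(1.15 − 0.7) = 0.4000/0.4500 = 0.8889
Terminal stock prices: S_uuu = 106.5, S_uud = 64.8, S_udd = 39.44, S_ddd = 24.01
Terminal payoffs (K − S): max(-20.46, 0) = 0, max(21.2, 0) = 21.2, max(46.56, 0) = 46.56, max(61.99, 0) = 61.99
Node uu (S = 92.57): continuation = 1/1.1·[0.8889·0.0000 + 0.1111·21.1975] = 2.1412; exercise value = 0.0000 ≤ continuation, so V_uu = 2.1412
Node ud (S = 56.35): continuation = 1/1.1·[0.8889·21.1975 + 0.1111·46.5550] = 21.8318; exercise value = 29.6500 > continuation, so V_ud = 29.6500 (exercise)
Node dd (S = 34.3): continuation = 1/1.1·[0.8889·46.5550 + 0.1111·61.9900] = 43.8818; exercise value = 51.7000 > continuation, so V_dd = 51.7000 (exercise)
Node u (S = 80.5): continuation = 1/1.1·[0.8889·2.1412 + 0.1111·29.6500] = 4.7252; exercise value = 5.5000 > continuation, so V_u = 5.5000 (exercise)
Node d (S = 49): continuation = 1/1.1·[0.8889·29.6500 + 0.1111·51.7000] = 29.1818; exercise value = 37.0000 > continuation, so V_d = 37.0000 (exercise)
Node 0 (S = 70): continuation = 1/1.1·[0.8889·5.5000 + 0.1111·37.0000] = 8.1818; exercise value = 16.0000 > continuation, so V_0 = 16.0000 (exercise)

$16.00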